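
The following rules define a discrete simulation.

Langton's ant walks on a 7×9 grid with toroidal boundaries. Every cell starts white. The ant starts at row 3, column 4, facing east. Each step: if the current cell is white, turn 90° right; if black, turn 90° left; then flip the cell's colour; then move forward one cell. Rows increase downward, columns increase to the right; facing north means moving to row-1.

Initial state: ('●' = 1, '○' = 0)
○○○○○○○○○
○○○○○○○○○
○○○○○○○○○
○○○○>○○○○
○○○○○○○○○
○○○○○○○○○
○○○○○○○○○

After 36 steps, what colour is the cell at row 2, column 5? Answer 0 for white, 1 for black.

t=0: ○○○○○○○○○
○○○○○○○○○
○○○○○○○○○
○○○○>○○○○
○○○○○○○○○
○○○○○○○○○
○○○○○○○○○
t=1: ○○○○○○○○○
○○○○○○○○○
○○○○○○○○○
○○○○●○○○○
○○○○v○○○○
○○○○○○○○○
○○○○○○○○○
t=2: ○○○○○○○○○
○○○○○○○○○
○○○○○○○○○
○○○○●○○○○
○○○<●○○○○
○○○○○○○○○
○○○○○○○○○
t=3: ○○○○○○○○○
○○○○○○○○○
○○○○○○○○○
○○○^●○○○○
○○○●●○○○○
○○○○○○○○○
○○○○○○○○○
t=4: ○○○○○○○○○
○○○○○○○○○
○○○○○○○○○
○○○●>○○○○
○○○●●○○○○
○○○○○○○○○
○○○○○○○○○
t=5: ○○○○○○○○○
○○○○○○○○○
○○○○^○○○○
○○○●○○○○○
○○○●●○○○○
○○○○○○○○○
○○○○○○○○○
t=6: ○○○○○○○○○
○○○○○○○○○
○○○○●>○○○
○○○●○○○○○
○○○●●○○○○
○○○○○○○○○
○○○○○○○○○
t=7: ○○○○○○○○○
○○○○○○○○○
○○○○●●○○○
○○○●○v○○○
○○○●●○○○○
○○○○○○○○○
○○○○○○○○○
t=8: ○○○○○○○○○
○○○○○○○○○
○○○○●●○○○
○○○●<●○○○
○○○●●○○○○
○○○○○○○○○
○○○○○○○○○
t=9: ○○○○○○○○○
○○○○○○○○○
○○○○^●○○○
○○○●●●○○○
○○○●●○○○○
○○○○○○○○○
○○○○○○○○○
t=10: ○○○○○○○○○
○○○○○○○○○
○○○<○●○○○
○○○●●●○○○
○○○●●○○○○
○○○○○○○○○
○○○○○○○○○
t=11: ○○○○○○○○○
○○○^○○○○○
○○○●○●○○○
○○○●●●○○○
○○○●●○○○○
○○○○○○○○○
○○○○○○○○○
t=12: ○○○○○○○○○
○○○●>○○○○
○○○●○●○○○
○○○●●●○○○
○○○●●○○○○
○○○○○○○○○
○○○○○○○○○
t=13: ○○○○○○○○○
○○○●●○○○○
○○○●v●○○○
○○○●●●○○○
○○○●●○○○○
○○○○○○○○○
○○○○○○○○○
t=14: ○○○○○○○○○
○○○●●○○○○
○○○<●●○○○
○○○●●●○○○
○○○●●○○○○
○○○○○○○○○
○○○○○○○○○
t=15: ○○○○○○○○○
○○○●●○○○○
○○○○●●○○○
○○○v●●○○○
○○○●●○○○○
○○○○○○○○○
○○○○○○○○○
t=16: ○○○○○○○○○
○○○●●○○○○
○○○○●●○○○
○○○○>●○○○
○○○●●○○○○
○○○○○○○○○
○○○○○○○○○
t=17: ○○○○○○○○○
○○○●●○○○○
○○○○^●○○○
○○○○○●○○○
○○○●●○○○○
○○○○○○○○○
○○○○○○○○○
t=18: ○○○○○○○○○
○○○●●○○○○
○○○<○●○○○
○○○○○●○○○
○○○●●○○○○
○○○○○○○○○
○○○○○○○○○
t=19: ○○○○○○○○○
○○○^●○○○○
○○○●○●○○○
○○○○○●○○○
○○○●●○○○○
○○○○○○○○○
○○○○○○○○○
t=20: ○○○○○○○○○
○○<○●○○○○
○○○●○●○○○
○○○○○●○○○
○○○●●○○○○
○○○○○○○○○
○○○○○○○○○
t=21: ○○^○○○○○○
○○●○●○○○○
○○○●○●○○○
○○○○○●○○○
○○○●●○○○○
○○○○○○○○○
○○○○○○○○○
t=22: ○○●>○○○○○
○○●○●○○○○
○○○●○●○○○
○○○○○●○○○
○○○●●○○○○
○○○○○○○○○
○○○○○○○○○
t=23: ○○●●○○○○○
○○●v●○○○○
○○○●○●○○○
○○○○○●○○○
○○○●●○○○○
○○○○○○○○○
○○○○○○○○○
t=24: ○○●●○○○○○
○○<●●○○○○
○○○●○●○○○
○○○○○●○○○
○○○●●○○○○
○○○○○○○○○
○○○○○○○○○
t=25: ○○●●○○○○○
○○○●●○○○○
○○v●○●○○○
○○○○○●○○○
○○○●●○○○○
○○○○○○○○○
○○○○○○○○○
t=26: ○○●●○○○○○
○○○●●○○○○
○<●●○●○○○
○○○○○●○○○
○○○●●○○○○
○○○○○○○○○
○○○○○○○○○
t=27: ○○●●○○○○○
○^○●●○○○○
○●●●○●○○○
○○○○○●○○○
○○○●●○○○○
○○○○○○○○○
○○○○○○○○○
t=28: ○○●●○○○○○
○●>●●○○○○
○●●●○●○○○
○○○○○●○○○
○○○●●○○○○
○○○○○○○○○
○○○○○○○○○
t=29: ○○●●○○○○○
○●●●●○○○○
○●v●○●○○○
○○○○○●○○○
○○○●●○○○○
○○○○○○○○○
○○○○○○○○○
t=30: ○○●●○○○○○
○●●●●○○○○
○●○>○●○○○
○○○○○●○○○
○○○●●○○○○
○○○○○○○○○
○○○○○○○○○
t=31: ○○●●○○○○○
○●●^●○○○○
○●○○○●○○○
○○○○○●○○○
○○○●●○○○○
○○○○○○○○○
○○○○○○○○○
t=32: ○○●●○○○○○
○●<○●○○○○
○●○○○●○○○
○○○○○●○○○
○○○●●○○○○
○○○○○○○○○
○○○○○○○○○
t=33: ○○●●○○○○○
○●○○●○○○○
○●v○○●○○○
○○○○○●○○○
○○○●●○○○○
○○○○○○○○○
○○○○○○○○○
t=34: ○○●●○○○○○
○●○○●○○○○
○<●○○●○○○
○○○○○●○○○
○○○●●○○○○
○○○○○○○○○
○○○○○○○○○
t=35: ○○●●○○○○○
○●○○●○○○○
○○●○○●○○○
○v○○○●○○○
○○○●●○○○○
○○○○○○○○○
○○○○○○○○○
t=36: ○○●●○○○○○
○●○○●○○○○
○○●○○●○○○
<●○○○●○○○
○○○●●○○○○
○○○○○○○○○
○○○○○○○○○

1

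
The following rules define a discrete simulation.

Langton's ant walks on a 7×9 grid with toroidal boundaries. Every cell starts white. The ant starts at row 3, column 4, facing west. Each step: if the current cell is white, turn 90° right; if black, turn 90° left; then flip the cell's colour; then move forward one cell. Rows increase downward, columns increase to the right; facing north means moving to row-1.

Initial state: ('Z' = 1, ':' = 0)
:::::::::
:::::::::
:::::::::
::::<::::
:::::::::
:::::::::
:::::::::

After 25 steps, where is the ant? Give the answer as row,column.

t=0: :::::::::
:::::::::
:::::::::
::::<::::
:::::::::
:::::::::
:::::::::
t=1: :::::::::
:::::::::
::::^::::
::::Z::::
:::::::::
:::::::::
:::::::::
t=2: :::::::::
:::::::::
::::Z>:::
::::Z::::
:::::::::
:::::::::
:::::::::
t=3: :::::::::
:::::::::
::::ZZ:::
::::Zv:::
:::::::::
:::::::::
:::::::::
t=4: :::::::::
:::::::::
::::ZZ:::
::::<Z:::
:::::::::
:::::::::
:::::::::
t=5: :::::::::
:::::::::
::::ZZ:::
:::::Z:::
::::v::::
:::::::::
:::::::::
t=6: :::::::::
:::::::::
::::ZZ:::
:::::Z:::
:::<Z::::
:::::::::
:::::::::
t=7: :::::::::
:::::::::
::::ZZ:::
:::^:Z:::
:::ZZ::::
:::::::::
:::::::::
t=8: :::::::::
:::::::::
::::ZZ:::
:::Z>Z:::
:::ZZ::::
:::::::::
:::::::::
t=9: :::::::::
:::::::::
::::ZZ:::
:::ZZZ:::
:::Zv::::
:::::::::
:::::::::
t=10: :::::::::
:::::::::
::::ZZ:::
:::ZZZ:::
:::Z:>:::
:::::::::
:::::::::
t=11: :::::::::
:::::::::
::::ZZ:::
:::ZZZ:::
:::Z:Z:::
:::::v:::
:::::::::
t=12: :::::::::
:::::::::
::::ZZ:::
:::ZZZ:::
:::Z:Z:::
::::<Z:::
:::::::::
t=13: :::::::::
:::::::::
::::ZZ:::
:::ZZZ:::
:::Z^Z:::
::::ZZ:::
:::::::::
t=14: :::::::::
:::::::::
::::ZZ:::
:::ZZZ:::
:::ZZ>:::
::::ZZ:::
:::::::::
t=15: :::::::::
:::::::::
::::ZZ:::
:::ZZ^:::
:::ZZ::::
::::ZZ:::
:::::::::
t=16: :::::::::
:::::::::
::::ZZ:::
:::Z<::::
:::ZZ::::
::::ZZ:::
:::::::::
t=17: :::::::::
:::::::::
::::ZZ:::
:::Z:::::
:::Zv::::
::::ZZ:::
:::::::::
t=18: :::::::::
:::::::::
::::ZZ:::
:::Z:::::
:::Z:>:::
::::ZZ:::
:::::::::
t=19: :::::::::
:::::::::
::::ZZ:::
:::Z:::::
:::Z:Z:::
::::Zv:::
:::::::::
t=20: :::::::::
:::::::::
::::ZZ:::
:::Z:::::
:::Z:Z:::
::::Z:>::
:::::::::
t=21: :::::::::
:::::::::
::::ZZ:::
:::Z:::::
:::Z:Z:::
::::Z:Z::
::::::v::
t=22: :::::::::
:::::::::
::::ZZ:::
:::Z:::::
:::Z:Z:::
::::Z:Z::
:::::<Z::
t=23: :::::::::
:::::::::
::::ZZ:::
:::Z:::::
:::Z:Z:::
::::Z^Z::
:::::ZZ::
t=24: :::::::::
:::::::::
::::ZZ:::
:::Z:::::
:::Z:Z:::
::::ZZ>::
:::::ZZ::
t=25: :::::::::
:::::::::
::::ZZ:::
:::Z:::::
:::Z:Z^::
::::ZZ:::
:::::ZZ::

4,6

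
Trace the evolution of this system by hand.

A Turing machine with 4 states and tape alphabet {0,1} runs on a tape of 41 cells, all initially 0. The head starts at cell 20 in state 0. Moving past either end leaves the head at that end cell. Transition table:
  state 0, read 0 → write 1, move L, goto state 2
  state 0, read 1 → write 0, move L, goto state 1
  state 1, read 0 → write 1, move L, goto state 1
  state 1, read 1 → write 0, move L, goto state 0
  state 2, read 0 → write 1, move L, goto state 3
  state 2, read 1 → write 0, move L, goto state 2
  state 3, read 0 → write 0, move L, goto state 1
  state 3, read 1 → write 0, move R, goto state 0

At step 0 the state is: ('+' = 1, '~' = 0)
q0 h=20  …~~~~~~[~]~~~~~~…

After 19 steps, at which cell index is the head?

t=0: q0 h=20  …~~~~~~[~]~~~~~~…
t=1: q2 h=19  …~~~~~~[~]+~~~~~…
t=2: q3 h=18  …~~~~~~[~]++~~~~…
t=3: q1 h=17  …~~~~~~[~]~++~~~…
t=4: q1 h=16  …~~~~~~[~]+~++~~…
t=5: q1 h=15  …~~~~~~[~]++~++~…
t=6: q1 h=14  …~~~~~~[~]+++~++…
t=7: q1 h=13  …~~~~~~[~]++++~+…
t=8: q1 h=12  …~~~~~~[~]+++++~…
t=9: q1 h=11  …~~~~~~[~]++++++…
t=10: q1 h=10  …~~~~~~[~]++++++…
t=11: q1 h= 9  …~~~~~~[~]++++++…
t=12: q1 h= 8  …~~~~~~[~]++++++…
t=13: q1 h= 7  …~~~~~~[~]++++++…
t=14: q1 h= 6  |~~~~~~[~]++++++…
t=15: q1 h= 5  |~~~~~[~]++++++…
t=16: q1 h= 4  |~~~~[~]++++++…
t=17: q1 h= 3  |~~~[~]++++++…
t=18: q1 h= 2  |~~[~]++++++…
t=19: q1 h= 1  |~[~]++++++…

1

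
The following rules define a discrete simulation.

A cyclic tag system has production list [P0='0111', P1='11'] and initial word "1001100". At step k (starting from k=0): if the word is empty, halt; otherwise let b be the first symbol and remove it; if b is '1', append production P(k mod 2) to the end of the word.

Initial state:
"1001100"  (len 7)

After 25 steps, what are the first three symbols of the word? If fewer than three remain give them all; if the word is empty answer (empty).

111

t=0: "1001100"  (len 7)
t=1: "0011000111"  (len 10)
t=2: "011000111"  (len 9)
t=3: "11000111"  (len 8)
t=4: "100011111"  (len 9)
t=5: "000111110111"  (len 12)
t=6: "00111110111"  (len 11)
t=7: "0111110111"  (len 10)
t=8: "111110111"  (len 9)
t=9: "111101110111"  (len 12)
t=10: "1110111011111"  (len 13)
t=11: "1101110111110111"  (len 16)
t=12: "10111011111011111"  (len 17)
t=13: "01110111110111110111"  (len 20)
t=14: "1110111110111110111"  (len 19)
t=15: "1101111101111101110111"  (len 22)
t=16: "10111110111110111011111"  (len 23)
t=17: "01111101111101110111110111"  (len 26)
t=18: "1111101111101110111110111"  (len 25)
t=19: "1111011111011101111101110111"  (len 28)
t=20: "11101111101110111110111011111"  (len 29)
t=21: "11011111011101111101110111110111"  (len 32)
t=22: "101111101110111110111011111011111"  (len 33)
t=23: "011111011101111101110111110111110111"  (len 36)
t=24: "11111011101111101110111110111110111"  (len 35)
t=25: "11110111011111011101111101111101110111"  (len 38)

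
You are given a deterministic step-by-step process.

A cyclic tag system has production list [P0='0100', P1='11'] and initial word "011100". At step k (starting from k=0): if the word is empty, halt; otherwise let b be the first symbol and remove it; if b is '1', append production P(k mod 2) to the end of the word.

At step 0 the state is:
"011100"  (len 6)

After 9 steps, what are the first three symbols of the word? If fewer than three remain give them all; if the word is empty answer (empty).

100

step 0: "011100"  (len 6)
step 1: "11100"  (len 5)
step 2: "110011"  (len 6)
step 3: "100110100"  (len 9)
step 4: "0011010011"  (len 10)
step 5: "011010011"  (len 9)
step 6: "11010011"  (len 8)
step 7: "10100110100"  (len 11)
step 8: "010011010011"  (len 12)
step 9: "10011010011"  (len 11)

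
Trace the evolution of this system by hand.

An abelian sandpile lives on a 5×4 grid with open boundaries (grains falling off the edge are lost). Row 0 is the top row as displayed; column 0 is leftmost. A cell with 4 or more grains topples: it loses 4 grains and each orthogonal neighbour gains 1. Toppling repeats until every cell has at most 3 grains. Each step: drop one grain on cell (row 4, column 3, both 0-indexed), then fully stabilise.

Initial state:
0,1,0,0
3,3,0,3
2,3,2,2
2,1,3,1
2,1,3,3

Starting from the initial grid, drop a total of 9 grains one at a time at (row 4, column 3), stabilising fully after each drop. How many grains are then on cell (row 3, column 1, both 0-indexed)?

2

k=0  0,1,0,0
3,3,0,3
2,3,2,2
2,1,3,1
2,1,3,3
k=1  0,1,0,0
3,3,0,3
2,3,3,2
2,2,0,3
2,2,1,1
k=2  0,1,0,0
3,3,0,3
2,3,3,2
2,2,0,3
2,2,1,2
k=3  0,1,0,0
3,3,0,3
2,3,3,2
2,2,0,3
2,2,1,3
k=4  0,1,0,0
3,3,0,3
2,3,3,3
2,2,1,0
2,2,2,1
k=5  0,1,0,0
3,3,0,3
2,3,3,3
2,2,1,0
2,2,2,2
k=6  0,1,0,0
3,3,0,3
2,3,3,3
2,2,1,0
2,2,2,3
k=7  0,1,0,0
3,3,0,3
2,3,3,3
2,2,1,1
2,2,3,0
k=8  0,1,0,0
3,3,0,3
2,3,3,3
2,2,1,1
2,2,3,1
k=9  0,1,0,0
3,3,0,3
2,3,3,3
2,2,1,1
2,2,3,2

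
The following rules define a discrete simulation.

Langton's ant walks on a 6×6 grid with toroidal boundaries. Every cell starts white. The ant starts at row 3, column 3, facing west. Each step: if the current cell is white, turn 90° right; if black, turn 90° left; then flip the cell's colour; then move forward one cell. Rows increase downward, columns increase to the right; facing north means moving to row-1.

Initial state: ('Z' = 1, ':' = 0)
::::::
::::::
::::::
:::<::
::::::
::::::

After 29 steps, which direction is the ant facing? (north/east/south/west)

t=0: ::::::
::::::
::::::
:::<::
::::::
::::::
t=1: ::::::
::::::
:::^::
:::Z::
::::::
::::::
t=2: ::::::
::::::
:::Z>:
:::Z::
::::::
::::::
t=3: ::::::
::::::
:::ZZ:
:::Zv:
::::::
::::::
t=4: ::::::
::::::
:::ZZ:
:::<Z:
::::::
::::::
t=5: ::::::
::::::
:::ZZ:
::::Z:
:::v::
::::::
t=6: ::::::
::::::
:::ZZ:
::::Z:
::<Z::
::::::
t=7: ::::::
::::::
:::ZZ:
::^:Z:
::ZZ::
::::::
t=8: ::::::
::::::
:::ZZ:
::Z>Z:
::ZZ::
::::::
t=9: ::::::
::::::
:::ZZ:
::ZZZ:
::Zv::
::::::
t=10: ::::::
::::::
:::ZZ:
::ZZZ:
::Z:>:
::::::
t=11: ::::::
::::::
:::ZZ:
::ZZZ:
::Z:Z:
::::v:
t=12: ::::::
::::::
:::ZZ:
::ZZZ:
::Z:Z:
:::<Z:
t=13: ::::::
::::::
:::ZZ:
::ZZZ:
::Z^Z:
:::ZZ:
t=14: ::::::
::::::
:::ZZ:
::ZZZ:
::ZZ>:
:::ZZ:
t=15: ::::::
::::::
:::ZZ:
::ZZ^:
::ZZ::
:::ZZ:
t=16: ::::::
::::::
:::ZZ:
::Z<::
::ZZ::
:::ZZ:
t=17: ::::::
::::::
:::ZZ:
::Z:::
::Zv::
:::ZZ:
t=18: ::::::
::::::
:::ZZ:
::Z:::
::Z:>:
:::ZZ:
t=19: ::::::
::::::
:::ZZ:
::Z:::
::Z:Z:
:::Zv:
t=20: ::::::
::::::
:::ZZ:
::Z:::
::Z:Z:
:::Z:>
t=21: :::::v
::::::
:::ZZ:
::Z:::
::Z:Z:
:::Z:Z
t=22: ::::<Z
::::::
:::ZZ:
::Z:::
::Z:Z:
:::Z:Z
t=23: ::::ZZ
::::::
:::ZZ:
::Z:::
::Z:Z:
:::Z^Z
t=24: ::::ZZ
::::::
:::ZZ:
::Z:::
::Z:Z:
:::ZZ>
t=25: ::::ZZ
::::::
:::ZZ:
::Z:::
::Z:Z^
:::ZZ:
t=26: ::::ZZ
::::::
:::ZZ:
::Z:::
>:Z:ZZ
:::ZZ:
t=27: ::::ZZ
::::::
:::ZZ:
::Z:::
Z:Z:ZZ
v::ZZ:
t=28: ::::ZZ
::::::
:::ZZ:
::Z:::
Z:Z:ZZ
Z::ZZ<
t=29: ::::ZZ
::::::
:::ZZ:
::Z:::
Z:Z:Z^
Z::ZZZ

north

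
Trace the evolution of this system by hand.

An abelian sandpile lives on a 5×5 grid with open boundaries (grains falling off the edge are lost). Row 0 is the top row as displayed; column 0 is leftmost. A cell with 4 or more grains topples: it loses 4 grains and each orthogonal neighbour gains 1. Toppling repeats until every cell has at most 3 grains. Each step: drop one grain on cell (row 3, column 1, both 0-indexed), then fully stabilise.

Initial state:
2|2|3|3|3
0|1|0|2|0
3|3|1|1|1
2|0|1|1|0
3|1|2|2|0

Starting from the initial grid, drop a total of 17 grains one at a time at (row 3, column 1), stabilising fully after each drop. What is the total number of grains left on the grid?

46

[0] 2|2|3|3|3
0|1|0|2|0
3|3|1|1|1
2|0|1|1|0
3|1|2|2|0
[1] 2|2|3|3|3
0|1|0|2|0
3|3|1|1|1
2|1|1|1|0
3|1|2|2|0
[2] 2|2|3|3|3
0|1|0|2|0
3|3|1|1|1
2|2|1|1|0
3|1|2|2|0
[3] 2|2|3|3|3
0|1|0|2|0
3|3|1|1|1
2|3|1|1|0
3|1|2|2|0
[4] 2|2|3|3|3
1|2|0|2|0
1|1|2|1|1
1|2|2|1|0
0|3|2|2|0
[5] 2|2|3|3|3
1|2|0|2|0
1|1|2|1|1
1|3|2|1|0
0|3|2|2|0
[6] 2|2|3|3|3
1|2|0|2|0
1|2|2|1|1
2|1|3|1|0
1|0|3|2|0
[7] 2|2|3|3|3
1|2|0|2|0
1|2|2|1|1
2|2|3|1|0
1|0|3|2|0
[8] 2|2|3|3|3
1|2|0|2|0
1|2|2|1|1
2|3|3|1|0
1|0|3|2|0
[9] 2|2|3|3|3
1|2|0|2|0
1|3|3|1|1
3|1|1|2|0
1|2|0|3|0
[10] 2|2|3|3|3
1|2|0|2|0
1|3|3|1|1
3|2|1|2|0
1|2|0|3|0
[11] 2|2|3|3|3
1|2|0|2|0
1|3|3|1|1
3|3|1|2|0
1|2|0|3|0
[12] 2|2|3|3|3
1|3|1|2|0
3|1|0|2|1
0|2|3|2|0
2|3|0|3|0
[13] 2|2|3|3|3
1|3|1|2|0
3|1|0|2|1
0|3|3|2|0
2|3|0|3|0
[14] 2|2|3|3|3
1|3|1|2|0
3|2|1|2|1
1|2|0|3|0
3|0|2|3|0
[15] 2|2|3|3|3
1|3|1|2|0
3|2|1|2|1
1|3|0|3|0
3|0|2|3|0
[16] 2|2|3|3|3
1|3|1|2|0
3|3|1|2|1
2|0|1|3|0
3|1|2|3|0
[17] 2|2|3|3|3
1|3|1|2|0
3|3|1|2|1
2|1|1|3|0
3|1|2|3|0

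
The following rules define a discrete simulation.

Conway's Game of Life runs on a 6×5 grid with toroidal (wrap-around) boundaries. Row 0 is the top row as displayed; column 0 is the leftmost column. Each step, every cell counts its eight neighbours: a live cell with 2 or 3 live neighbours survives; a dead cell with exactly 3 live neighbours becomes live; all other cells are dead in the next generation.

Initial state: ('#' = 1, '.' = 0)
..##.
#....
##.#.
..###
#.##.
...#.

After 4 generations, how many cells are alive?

10

[0] ..##.
#....
##.#.
..###
#.##.
...#.
[1] ..###
#..#.
##.#.
.....
.#...
.#...
[2] #####
#....
###..
###..
.....
##.#.
[3] ...#.
.....
..#.#
#.#..
....#
...#.
[4] .....
...#.
.#.#.
##..#
...##
...##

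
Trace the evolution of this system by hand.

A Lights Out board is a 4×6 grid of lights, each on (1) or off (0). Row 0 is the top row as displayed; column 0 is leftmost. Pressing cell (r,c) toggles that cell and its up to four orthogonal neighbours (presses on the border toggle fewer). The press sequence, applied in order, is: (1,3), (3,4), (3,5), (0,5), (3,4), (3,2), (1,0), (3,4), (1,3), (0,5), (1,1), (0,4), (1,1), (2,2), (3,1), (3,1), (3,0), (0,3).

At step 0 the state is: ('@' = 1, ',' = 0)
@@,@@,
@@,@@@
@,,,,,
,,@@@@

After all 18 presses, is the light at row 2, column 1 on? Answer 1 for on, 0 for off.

0) @@,@@,
@@,@@@
@,,,,,
,,@@@@
1) @@,,@,
@@@,,@
@,,@,,
,,@@@@
2) @@,,@,
@@@,,@
@,,@@,
,,@,,,
3) @@,,@,
@@@,,@
@,,@@@
,,@,@@
4) @@,,,@
@@@,,,
@,,@@@
,,@,@@
5) @@,,,@
@@@,,,
@,,@,@
,,@@,,
6) @@,,,@
@@@,,,
@,@@,@
,@,,,,
7) ,@,,,@
,,@,,,
,,@@,@
,@,,,,
8) ,@,,,@
,,@,,,
,,@@@@
,@,@@@
9) ,@,@,@
,,,@@,
,,@,@@
,@,@@@
10) ,@,@@,
,,,@@@
,,@,@@
,@,@@@
11) ,,,@@,
@@@@@@
,@@,@@
,@,@@@
12) ,,,,,@
@@@@,@
,@@,@@
,@,@@@
13) ,@,,,@
,,,@,@
,,@,@@
,@,@@@
14) ,@,,,@
,,@@,@
,@,@@@
,@@@@@
15) ,@,,,@
,,@@,@
,,,@@@
@,,@@@
16) ,@,,,@
,,@@,@
,@,@@@
,@@@@@
17) ,@,,,@
,,@@,@
@@,@@@
@,@@@@
18) ,@@@@@
,,@,,@
@@,@@@
@,@@@@

1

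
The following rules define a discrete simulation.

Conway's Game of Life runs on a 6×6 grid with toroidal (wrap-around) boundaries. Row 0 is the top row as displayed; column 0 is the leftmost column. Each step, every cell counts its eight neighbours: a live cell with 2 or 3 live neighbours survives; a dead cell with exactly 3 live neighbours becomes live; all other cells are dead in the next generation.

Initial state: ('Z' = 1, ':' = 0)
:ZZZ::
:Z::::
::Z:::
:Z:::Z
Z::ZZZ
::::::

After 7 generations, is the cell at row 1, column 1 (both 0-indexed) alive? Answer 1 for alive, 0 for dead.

0

k=0  :ZZZ::
:Z::::
::Z:::
:Z:::Z
Z::ZZZ
::::::
k=1  :ZZ:::
:Z:Z::
ZZZ:::
:ZZZ:Z
Z:::ZZ
ZZ:::Z
k=2  ::::::
:::Z::
::::Z:
:::Z::
:::Z::
::Z:Z:
k=3  :::Z::
::::::
:::ZZ:
:::ZZ:
::ZZZ:
:::Z::
k=4  ::::::
:::ZZ:
:::ZZ:
:::::Z
::Z:::
::::::
k=5  ::::::
:::ZZ:
:::Z:Z
:::ZZ:
::::::
::::::
k=6  ::::::
:::ZZ:
::Z::Z
:::ZZ:
::::::
::::::
k=7  ::::::
:::ZZ:
::Z::Z
:::ZZ:
::::::
::::::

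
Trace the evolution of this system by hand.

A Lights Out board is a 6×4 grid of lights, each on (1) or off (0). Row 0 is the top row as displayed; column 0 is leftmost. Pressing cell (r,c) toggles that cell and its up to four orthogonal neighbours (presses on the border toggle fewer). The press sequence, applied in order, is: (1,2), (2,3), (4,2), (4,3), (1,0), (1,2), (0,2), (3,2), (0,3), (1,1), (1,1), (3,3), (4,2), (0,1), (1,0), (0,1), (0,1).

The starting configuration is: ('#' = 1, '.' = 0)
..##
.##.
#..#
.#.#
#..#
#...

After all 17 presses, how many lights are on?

0) ..##
.##.
#..#
.#.#
#..#
#...
1) ...#
...#
#.##
.#.#
#..#
#...
2) ...#
....
#...
.#..
#..#
#...
3) ...#
....
#...
.##.
###.
#.#.
4) ...#
....
#...
.###
##.#
#.##
5) #..#
##..
....
.###
##.#
#.##
6) #.##
#.##
..#.
.###
##.#
#.##
7) ##..
#..#
..#.
.###
##.#
#.##
8) ##..
#..#
....
....
####
#.##
9) ####
#...
....
....
####
#.##
10) #.##
.##.
.#..
....
####
#.##
11) ####
#...
....
....
####
#.##
12) ####
#...
...#
..##
###.
#.##
13) ####
#...
...#
...#
#..#
#..#
14) ...#
##..
...#
...#
#..#
#..#
15) #..#
....
#..#
...#
#..#
#..#
16) .###
.#..
#..#
...#
#..#
#..#
17) #..#
....
#..#
...#
#..#
#..#

9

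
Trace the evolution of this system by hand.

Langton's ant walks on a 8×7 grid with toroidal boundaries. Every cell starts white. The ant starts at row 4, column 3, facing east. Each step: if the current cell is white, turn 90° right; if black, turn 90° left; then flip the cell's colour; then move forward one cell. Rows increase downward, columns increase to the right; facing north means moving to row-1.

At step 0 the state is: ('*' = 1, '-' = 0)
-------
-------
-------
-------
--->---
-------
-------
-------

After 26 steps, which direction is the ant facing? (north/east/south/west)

[0] -------
-------
-------
-------
--->---
-------
-------
-------
[1] -------
-------
-------
-------
---*---
---v---
-------
-------
[2] -------
-------
-------
-------
---*---
--<*---
-------
-------
[3] -------
-------
-------
-------
--^*---
--**---
-------
-------
[4] -------
-------
-------
-------
--*>---
--**---
-------
-------
[5] -------
-------
-------
---^---
--*----
--**---
-------
-------
[6] -------
-------
-------
---*>--
--*----
--**---
-------
-------
[7] -------
-------
-------
---**--
--*-v--
--**---
-------
-------
[8] -------
-------
-------
---**--
--*<*--
--**---
-------
-------
[9] -------
-------
-------
---^*--
--***--
--**---
-------
-------
[10] -------
-------
-------
--<-*--
--***--
--**---
-------
-------
[11] -------
-------
--^----
--*-*--
--***--
--**---
-------
-------
[12] -------
-------
--*>---
--*-*--
--***--
--**---
-------
-------
[13] -------
-------
--**---
--*v*--
--***--
--**---
-------
-------
[14] -------
-------
--**---
--<**--
--***--
--**---
-------
-------
[15] -------
-------
--**---
---**--
--v**--
--**---
-------
-------
[16] -------
-------
--**---
---**--
--->*--
--**---
-------
-------
[17] -------
-------
--**---
---^*--
----*--
--**---
-------
-------
[18] -------
-------
--**---
--<-*--
----*--
--**---
-------
-------
[19] -------
-------
--^*---
--*-*--
----*--
--**---
-------
-------
[20] -------
-------
-<-*---
--*-*--
----*--
--**---
-------
-------
[21] -------
-^-----
-*-*---
--*-*--
----*--
--**---
-------
-------
[22] -------
-*>----
-*-*---
--*-*--
----*--
--**---
-------
-------
[23] -------
-**----
-*v*---
--*-*--
----*--
--**---
-------
-------
[24] -------
-**----
-<**---
--*-*--
----*--
--**---
-------
-------
[25] -------
-**----
--**---
-v*-*--
----*--
--**---
-------
-------
[26] -------
-**----
--**---
<**-*--
----*--
--**---
-------
-------

west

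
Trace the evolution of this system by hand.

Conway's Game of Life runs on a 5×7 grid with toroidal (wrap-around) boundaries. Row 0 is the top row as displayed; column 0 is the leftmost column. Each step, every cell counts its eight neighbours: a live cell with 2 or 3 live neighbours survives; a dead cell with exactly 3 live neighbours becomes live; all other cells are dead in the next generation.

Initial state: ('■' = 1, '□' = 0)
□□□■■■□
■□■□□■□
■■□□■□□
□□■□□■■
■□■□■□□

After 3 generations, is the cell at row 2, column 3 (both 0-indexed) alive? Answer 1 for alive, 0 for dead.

1

step 0: □□□■■■□
■□■□□■□
■■□□■□□
□□■□□■■
■□■□■□□
step 1: □□■□□■□
■□■□□■□
■□■■■□□
□□■□■■■
□■■□□□□
step 2: □□■■□□■
□□■□□■□
■□■□□□□
■□□□■■■
□■■□■□■
step 3: ■□□□■□■
□□■□□□■
■□□■■□□
□□■□■□□
□■■□■□□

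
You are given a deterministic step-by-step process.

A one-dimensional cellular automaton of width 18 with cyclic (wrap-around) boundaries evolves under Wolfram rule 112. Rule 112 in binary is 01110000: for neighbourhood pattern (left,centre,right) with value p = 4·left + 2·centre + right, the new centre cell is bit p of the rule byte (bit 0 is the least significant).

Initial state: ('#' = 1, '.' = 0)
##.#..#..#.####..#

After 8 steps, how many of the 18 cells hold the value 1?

gen 0: ##.#..#..#.####..#
gen 1: .##.#..#..#...##..
gen 2: ..##.#..#..#...##.
gen 3: ...##.#..#..#...##
gen 4: #...##.#..#..#...#
gen 5: ##...##.#..#..#...
gen 6: .##...##.#..#..#..
gen 7: ..##...##.#..#..#.
gen 8: ...##...##.#..#..#

7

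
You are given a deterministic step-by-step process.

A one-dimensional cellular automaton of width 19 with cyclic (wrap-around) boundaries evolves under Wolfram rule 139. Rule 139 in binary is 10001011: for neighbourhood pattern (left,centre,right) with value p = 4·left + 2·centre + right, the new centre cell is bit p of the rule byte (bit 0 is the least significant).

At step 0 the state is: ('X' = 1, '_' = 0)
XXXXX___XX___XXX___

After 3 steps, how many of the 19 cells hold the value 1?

0) XXXXX___XX___XXX___
1) XXXX__XXX__XXXX__XX
2) XXX__XXX__XXXX__XXX
3) XX__XXX__XXXX__XXXX

13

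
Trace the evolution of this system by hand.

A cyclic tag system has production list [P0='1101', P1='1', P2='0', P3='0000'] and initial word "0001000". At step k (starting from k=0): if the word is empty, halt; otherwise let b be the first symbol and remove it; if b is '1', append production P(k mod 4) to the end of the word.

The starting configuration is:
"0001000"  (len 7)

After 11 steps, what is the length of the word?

0

[0] "0001000"  (len 7)
[1] "001000"  (len 6)
[2] "01000"  (len 5)
[3] "1000"  (len 4)
[4] "0000000"  (len 7)
[5] "000000"  (len 6)
[6] "00000"  (len 5)
[7] "0000"  (len 4)
[8] "000"  (len 3)
[9] "00"  (len 2)
[10] "0"  (len 1)
[11] (halted — word empty)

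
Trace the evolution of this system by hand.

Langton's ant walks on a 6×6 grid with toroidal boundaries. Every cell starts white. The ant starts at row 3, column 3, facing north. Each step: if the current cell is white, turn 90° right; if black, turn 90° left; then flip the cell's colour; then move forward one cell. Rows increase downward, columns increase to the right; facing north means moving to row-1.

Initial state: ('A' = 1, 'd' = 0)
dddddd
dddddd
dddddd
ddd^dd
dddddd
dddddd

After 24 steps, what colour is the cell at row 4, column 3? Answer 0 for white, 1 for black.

0) dddddd
dddddd
dddddd
ddd^dd
dddddd
dddddd
1) dddddd
dddddd
dddddd
dddA>d
dddddd
dddddd
2) dddddd
dddddd
dddddd
dddAAd
ddddvd
dddddd
3) dddddd
dddddd
dddddd
dddAAd
ddd<Ad
dddddd
4) dddddd
dddddd
dddddd
ddd^Ad
dddAAd
dddddd
5) dddddd
dddddd
dddddd
dd<dAd
dddAAd
dddddd
6) dddddd
dddddd
dd^ddd
ddAdAd
dddAAd
dddddd
7) dddddd
dddddd
ddA>dd
ddAdAd
dddAAd
dddddd
8) dddddd
dddddd
ddAAdd
ddAvAd
dddAAd
dddddd
9) dddddd
dddddd
ddAAdd
dd<AAd
dddAAd
dddddd
10) dddddd
dddddd
ddAAdd
dddAAd
ddvAAd
dddddd
11) dddddd
dddddd
ddAAdd
dddAAd
d<AAAd
dddddd
12) dddddd
dddddd
ddAAdd
d^dAAd
dAAAAd
dddddd
13) dddddd
dddddd
ddAAdd
dA>AAd
dAAAAd
dddddd
14) dddddd
dddddd
ddAAdd
dAAAAd
dAvAAd
dddddd
15) dddddd
dddddd
ddAAdd
dAAAAd
dAd>Ad
dddddd
16) dddddd
dddddd
ddAAdd
dAA^Ad
dAddAd
dddddd
17) dddddd
dddddd
ddAAdd
dA<dAd
dAddAd
dddddd
18) dddddd
dddddd
ddAAdd
dAddAd
dAvdAd
dddddd
19) dddddd
dddddd
ddAAdd
dAddAd
d<AdAd
dddddd
20) dddddd
dddddd
ddAAdd
dAddAd
ddAdAd
dvdddd
21) dddddd
dddddd
ddAAdd
dAddAd
ddAdAd
<Adddd
22) dddddd
dddddd
ddAAdd
dAddAd
^dAdAd
AAdddd
23) dddddd
dddddd
ddAAdd
dAddAd
A>AdAd
AAdddd
24) dddddd
dddddd
ddAAdd
dAddAd
AAAdAd
Avdddd

0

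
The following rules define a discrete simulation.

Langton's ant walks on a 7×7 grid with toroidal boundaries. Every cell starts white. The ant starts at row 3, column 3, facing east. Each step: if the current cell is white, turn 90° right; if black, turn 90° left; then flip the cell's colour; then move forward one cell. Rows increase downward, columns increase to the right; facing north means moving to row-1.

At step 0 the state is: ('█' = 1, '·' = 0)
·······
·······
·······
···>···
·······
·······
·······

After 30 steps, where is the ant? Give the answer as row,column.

2,2

gen 0: ·······
·······
·······
···>···
·······
·······
·······
gen 1: ·······
·······
·······
···█···
···v···
·······
·······
gen 2: ·······
·······
·······
···█···
··<█···
·······
·······
gen 3: ·······
·······
·······
··^█···
··██···
·······
·······
gen 4: ·······
·······
·······
··█>···
··██···
·······
·······
gen 5: ·······
·······
···^···
··█····
··██···
·······
·······
gen 6: ·······
·······
···█>··
··█····
··██···
·······
·······
gen 7: ·······
·······
···██··
··█·v··
··██···
·······
·······
gen 8: ·······
·······
···██··
··█<█··
··██···
·······
·······
gen 9: ·······
·······
···^█··
··███··
··██···
·······
·······
gen 10: ·······
·······
··<·█··
··███··
··██···
·······
·······
gen 11: ·······
··^····
··█·█··
··███··
··██···
·······
·······
gen 12: ·······
··█>···
··█·█··
··███··
··██···
·······
·······
gen 13: ·······
··██···
··█v█··
··███··
··██···
·······
·······
gen 14: ·······
··██···
··<██··
··███··
··██···
·······
·······
gen 15: ·······
··██···
···██··
··v██··
··██···
·······
·······
gen 16: ·······
··██···
···██··
···>█··
··██···
·······
·······
gen 17: ·······
··██···
···^█··
····█··
··██···
·······
·······
gen 18: ·······
··██···
··<·█··
····█··
··██···
·······
·······
gen 19: ·······
··^█···
··█·█··
····█··
··██···
·······
·······
gen 20: ·······
·<·█···
··█·█··
····█··
··██···
·······
·······
gen 21: ·^·····
·█·█···
··█·█··
····█··
··██···
·······
·······
gen 22: ·█>····
·█·█···
··█·█··
····█··
··██···
·······
·······
gen 23: ·██····
·█v█···
··█·█··
····█··
··██···
·······
·······
gen 24: ·██····
·<██···
··█·█··
····█··
··██···
·······
·······
gen 25: ·██····
··██···
·v█·█··
····█··
··██···
·······
·······
gen 26: ·██····
··██···
<██·█··
····█··
··██···
·······
·······
gen 27: ·██····
^·██···
███·█··
····█··
··██···
·······
·······
gen 28: ·██····
█>██···
███·█··
····█··
··██···
·······
·······
gen 29: ·██····
████···
█v█·█··
····█··
··██···
·······
·······
gen 30: ·██····
████···
█·>·█··
····█··
··██···
·······
·······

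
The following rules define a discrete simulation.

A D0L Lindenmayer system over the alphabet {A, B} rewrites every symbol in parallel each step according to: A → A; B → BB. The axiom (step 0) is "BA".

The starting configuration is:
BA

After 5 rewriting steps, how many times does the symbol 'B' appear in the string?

t=0: BA
t=1: BBA
t=2: BBBBA
t=3: BBBBBBBBA
t=4: BBBBBBBBBBBBBBBBA
t=5: BBBBBBBBBBBBBBBBBBBBBBBBBBBBBBBBA

32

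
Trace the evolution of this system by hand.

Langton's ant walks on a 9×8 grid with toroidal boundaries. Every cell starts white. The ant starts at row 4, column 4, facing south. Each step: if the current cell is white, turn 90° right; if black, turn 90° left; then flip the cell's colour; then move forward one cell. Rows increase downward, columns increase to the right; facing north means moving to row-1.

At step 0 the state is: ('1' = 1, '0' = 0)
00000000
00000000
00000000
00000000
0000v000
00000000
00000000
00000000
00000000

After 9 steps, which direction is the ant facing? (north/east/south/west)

step 0: 00000000
00000000
00000000
00000000
0000v000
00000000
00000000
00000000
00000000
step 1: 00000000
00000000
00000000
00000000
000<1000
00000000
00000000
00000000
00000000
step 2: 00000000
00000000
00000000
000^0000
00011000
00000000
00000000
00000000
00000000
step 3: 00000000
00000000
00000000
0001>000
00011000
00000000
00000000
00000000
00000000
step 4: 00000000
00000000
00000000
00011000
0001v000
00000000
00000000
00000000
00000000
step 5: 00000000
00000000
00000000
00011000
00010>00
00000000
00000000
00000000
00000000
step 6: 00000000
00000000
00000000
00011000
00010100
00000v00
00000000
00000000
00000000
step 7: 00000000
00000000
00000000
00011000
00010100
0000<100
00000000
00000000
00000000
step 8: 00000000
00000000
00000000
00011000
0001^100
00001100
00000000
00000000
00000000
step 9: 00000000
00000000
00000000
00011000
00011>00
00001100
00000000
00000000
00000000

east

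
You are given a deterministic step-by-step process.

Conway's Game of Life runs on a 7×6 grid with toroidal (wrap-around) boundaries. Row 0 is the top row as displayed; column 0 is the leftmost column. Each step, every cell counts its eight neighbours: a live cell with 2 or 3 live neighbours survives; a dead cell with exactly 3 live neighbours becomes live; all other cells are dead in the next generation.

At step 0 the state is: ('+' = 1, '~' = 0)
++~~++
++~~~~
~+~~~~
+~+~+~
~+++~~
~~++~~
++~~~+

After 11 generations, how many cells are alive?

9

0) ++~~++
++~~~~
~+~~~~
+~+~+~
~+++~~
~~++~~
++~~~+
1) ~~+~+~
~~+~~~
~~+~~+
+~~~~~
~~~~+~
~~~++~
~~~+~~
2) ~~+~~~
~++~~~
~+~~~~
~~~~~+
~~~+++
~~~++~
~~+~~~
3) ~~++~~
~++~~~
+++~~~
+~~~~+
~~~+~+
~~+~~+
~~+~~~
4) ~~~+~~
+~~~~~
~~+~~+
~~+~++
~~~~~+
~~+++~
~++~~~
5) ~++~~~
~~~~~~
++~+++
+~~+++
~~+~~+
~++++~
~+~~+~
6) ~++~~~
~~~+++
~+++~~
~~~~~~
~~~~~~
++~~++
+~~~+~
7) +++~~~
+~~~+~
~~++~~
~~+~~~
+~~~~+
++~~+~
~~+++~
8) +~+~+~
+~~~~+
~+++~~
~+++~~
+~~~~+
+++~+~
~~~~+~
9) ++~++~
+~~~++
~~~++~
~~~++~
~~~~++
++~++~
+~+~+~
10) ~~+~~~
+++~~~
~~~~~~
~~~~~~
+~+~~~
+++~~~
~~~~~~
11) ~~+~~~
~++~~~
~+~~~~
~~~~~~
+~+~~~
+~+~~~
~~+~~~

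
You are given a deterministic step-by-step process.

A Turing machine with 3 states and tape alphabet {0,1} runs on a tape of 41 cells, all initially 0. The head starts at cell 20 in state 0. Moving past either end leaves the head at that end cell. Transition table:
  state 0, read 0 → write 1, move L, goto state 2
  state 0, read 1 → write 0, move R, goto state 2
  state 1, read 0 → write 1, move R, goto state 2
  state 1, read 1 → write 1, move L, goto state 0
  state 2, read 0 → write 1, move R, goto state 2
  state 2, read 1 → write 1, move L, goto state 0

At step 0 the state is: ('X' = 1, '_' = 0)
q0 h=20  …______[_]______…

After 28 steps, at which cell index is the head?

14

t=0: q0 h=20  …______[_]______…
t=1: q2 h=19  …______[_]X_____…
t=2: q2 h=20  …_____X[X]______…
t=3: q0 h=19  …______[X]X_____…
t=4: q2 h=20  …______[X]______…
t=5: q0 h=19  …______[_]X_____…
t=6: q2 h=18  …______[_]XX____…
t=7: q2 h=19  …_____X[X]X_____…
t=8: q0 h=18  …______[X]XX____…
t=9: q2 h=19  …______[X]X_____…
t=10: q0 h=18  …______[_]XX____…
t=11: q2 h=17  …______[_]XXX___…
t=12: q2 h=18  …_____X[X]XX____…
t=13: q0 h=17  …______[X]XXX___…
t=14: q2 h=18  …______[X]XX____…
t=15: q0 h=17  …______[_]XXX___…
t=16: q2 h=16  …______[_]XXXX__…
t=17: q2 h=17  …_____X[X]XXX___…
t=18: q0 h=16  …______[X]XXXX__…
t=19: q2 h=17  …______[X]XXX___…
t=20: q0 h=16  …______[_]XXXX__…
t=21: q2 h=15  …______[_]XXXXX_…
t=22: q2 h=16  …_____X[X]XXXX__…
t=23: q0 h=15  …______[X]XXXXX_…
t=24: q2 h=16  …______[X]XXXX__…
t=25: q0 h=15  …______[_]XXXXX_…
t=26: q2 h=14  …______[_]XXXXXX…
t=27: q2 h=15  …_____X[X]XXXXX_…
t=28: q0 h=14  …______[X]XXXXXX…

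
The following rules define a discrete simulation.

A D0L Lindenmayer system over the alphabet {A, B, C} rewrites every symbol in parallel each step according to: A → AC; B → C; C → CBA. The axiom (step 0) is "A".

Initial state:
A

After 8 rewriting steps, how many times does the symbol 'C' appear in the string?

283

k=0  A
k=1  AC
k=2  ACCBA
k=3  ACCBACBACAC
k=4  ACCBACBACACCBACACCBAACCBA
k=5  ACCBACBACACCBACACCBAACCBACBACACCBAACCBACBACACACCBACBACAC
k=6  ACCBACBACACCBACACCBAACCBACBACACCBAACCBACBACACACCBACBACACCB…BACBACACACCBACBACACCBACACCBAACCBAACCBACBACACCBACACCBAACCBA  (len 126)
k=7  ACCBACBACACCBACACCBAACCBACBACACCBAACCBACBACACACCBACBACACCB…ACACCBACBACACCBACACCBAACCBACBACACCBAACCBACBACACACCBACBACAC  (len 283)
k=8  ACCBACBACACCBACACCBAACCBACBACACCBAACCBACBACACACCBACBACACCB…BACBACACACCBACBACACCBACACCBAACCBAACCBACBACACCBACACCBAACCBA  (len 636)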